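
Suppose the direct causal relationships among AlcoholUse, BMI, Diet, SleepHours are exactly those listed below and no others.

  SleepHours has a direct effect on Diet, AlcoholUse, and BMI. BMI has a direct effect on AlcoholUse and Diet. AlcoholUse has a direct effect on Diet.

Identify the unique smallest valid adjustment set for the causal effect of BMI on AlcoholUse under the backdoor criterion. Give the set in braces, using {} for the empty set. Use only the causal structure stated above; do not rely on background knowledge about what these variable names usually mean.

{SleepHours}

Variables eligible for adjustment (non-descendants of BMI, excluding BMI and AlcoholUse): {SleepHours}.
Backdoor paths from BMI to AlcoholUse:
  P1: BMI <- SleepHours -> AlcoholUse
  P2: BMI <- SleepHours -> Diet <- AlcoholUse
The empty set is not sufficient: P1 (BMI <- SleepHours -> AlcoholUse) has no collider blocking it and no conditioned non-collider, so it is open.
Try {SleepHours}:
  P1: blocked at fork node SleepHours ∈ conditioning set.
  P2: blocked at fork node SleepHours ∈ conditioning set.
{SleepHours} contains no descendant of BMI and blocks every backdoor path.
{SleepHours} is the unique smallest valid adjustment set.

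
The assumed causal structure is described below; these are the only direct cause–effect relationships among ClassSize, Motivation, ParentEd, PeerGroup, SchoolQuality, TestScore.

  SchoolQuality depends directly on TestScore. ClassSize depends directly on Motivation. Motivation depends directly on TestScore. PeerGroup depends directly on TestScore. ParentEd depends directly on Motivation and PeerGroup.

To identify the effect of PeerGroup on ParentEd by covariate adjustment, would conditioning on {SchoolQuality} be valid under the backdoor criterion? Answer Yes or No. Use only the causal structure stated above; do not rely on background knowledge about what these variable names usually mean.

Backdoor paths from PeerGroup to ParentEd (paths whose first edge points into PeerGroup):
  P1: PeerGroup <- TestScore -> Motivation -> ParentEd
Condition 1 (no descendant of PeerGroup in the set): holds — descendants of PeerGroup are {ParentEd}; none are in {SchoolQuality}.
Condition 2 (every backdoor path blocked by {SchoolQuality}):
  P1: open — no interior node is in the conditioning set.
{SchoolQuality} does not satisfy the backdoor criterion.

No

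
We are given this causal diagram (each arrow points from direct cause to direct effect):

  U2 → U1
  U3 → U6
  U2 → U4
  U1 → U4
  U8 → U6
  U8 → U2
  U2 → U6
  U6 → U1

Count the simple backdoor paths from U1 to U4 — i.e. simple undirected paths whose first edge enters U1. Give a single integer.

3

A backdoor path from U1 to U4 is any simple undirected path whose first edge points into U1 (i.e. leaves U1 via a parent).
Parents of U1: {U2, U6}.
Enumerating:
  P1: U1 <- U2 -> U4
  P2: U1 <- U6 <- U8 -> U2 -> U4
  P3: U1 <- U6 <- U2 -> U4
That exhausts the simple backdoor paths. Count: 3.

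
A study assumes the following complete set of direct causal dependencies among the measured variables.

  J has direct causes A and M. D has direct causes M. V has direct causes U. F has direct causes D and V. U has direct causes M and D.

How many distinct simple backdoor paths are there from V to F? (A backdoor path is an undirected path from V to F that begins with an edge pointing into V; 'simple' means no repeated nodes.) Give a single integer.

2

A backdoor path from V to F is any simple undirected path whose first edge points into V (i.e. leaves V via a parent).
Parents of V: {U}.
Enumerating:
  P1: V <- U <- M -> D -> F
  P2: V <- U <- D -> F
That exhausts the simple backdoor paths. Count: 2.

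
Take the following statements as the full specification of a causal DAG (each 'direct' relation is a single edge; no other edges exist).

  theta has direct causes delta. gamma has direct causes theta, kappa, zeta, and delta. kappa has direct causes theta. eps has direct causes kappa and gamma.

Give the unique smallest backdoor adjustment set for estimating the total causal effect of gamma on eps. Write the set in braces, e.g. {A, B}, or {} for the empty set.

Variables eligible for adjustment (non-descendants of gamma, excluding gamma and eps): {delta, kappa, theta, zeta}.
Backdoor paths from gamma to eps:
  P1: gamma <- delta -> theta -> kappa -> eps
  P2: gamma <- theta -> kappa -> eps
  P3: gamma <- kappa -> eps
The empty set is not sufficient: P1 (gamma <- delta -> theta -> kappa -> eps) has no collider blocking it and no conditioned non-collider, so it is open.
Try {kappa}:
  P1: blocked at chain node kappa ∈ conditioning set.
  P2: blocked at chain node kappa ∈ conditioning set.
  P3: blocked at fork node kappa ∈ conditioning set.
{kappa} contains no descendant of gamma and blocks every backdoor path.
No other singleton works — e.g. {delta} leaves P2 open — so {kappa} is the unique smallest valid adjustment set.

{kappa}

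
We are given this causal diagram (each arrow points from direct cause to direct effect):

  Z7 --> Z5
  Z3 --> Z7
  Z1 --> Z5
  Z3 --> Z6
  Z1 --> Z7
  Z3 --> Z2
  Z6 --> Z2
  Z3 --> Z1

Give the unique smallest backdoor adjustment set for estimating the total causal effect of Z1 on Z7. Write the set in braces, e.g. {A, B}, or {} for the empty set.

{Z3}

Variables eligible for adjustment (non-descendants of Z1, excluding Z1 and Z7): {Z2, Z3, Z6}.
Backdoor paths from Z1 to Z7:
  P1: Z1 <- Z3 -> Z7
The empty set is not sufficient: P1 (Z1 <- Z3 -> Z7) has no collider blocking it and no conditioned non-collider, so it is open.
Try {Z3}:
  P1: blocked at fork node Z3 ∈ conditioning set.
{Z3} contains no descendant of Z1 and blocks every backdoor path.
No other singleton works — e.g. {Z6} leaves P1 open — so {Z3} is the unique smallest valid adjustment set.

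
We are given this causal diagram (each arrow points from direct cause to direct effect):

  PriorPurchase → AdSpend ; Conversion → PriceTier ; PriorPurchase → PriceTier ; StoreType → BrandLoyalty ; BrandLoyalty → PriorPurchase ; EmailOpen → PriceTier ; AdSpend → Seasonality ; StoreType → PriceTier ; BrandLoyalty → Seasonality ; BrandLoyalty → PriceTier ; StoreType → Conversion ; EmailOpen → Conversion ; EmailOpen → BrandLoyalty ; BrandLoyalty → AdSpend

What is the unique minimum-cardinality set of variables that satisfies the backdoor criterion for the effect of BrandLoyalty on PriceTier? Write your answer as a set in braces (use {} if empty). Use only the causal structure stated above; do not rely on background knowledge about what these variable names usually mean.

Variables eligible for adjustment (non-descendants of BrandLoyalty, excluding BrandLoyalty and PriceTier): {Conversion, EmailOpen, StoreType}.
Backdoor paths from BrandLoyalty to PriceTier:
  P1: BrandLoyalty <- EmailOpen -> Conversion <- StoreType -> PriceTier
  P2: BrandLoyalty <- EmailOpen -> Conversion -> PriceTier
  P3: BrandLoyalty <- EmailOpen -> PriceTier
  P4: BrandLoyalty <- StoreType -> Conversion <- EmailOpen -> PriceTier
  P5: BrandLoyalty <- StoreType -> Conversion -> PriceTier
  P6: BrandLoyalty <- StoreType -> PriceTier
The empty set is not sufficient: P2 (BrandLoyalty <- EmailOpen -> Conversion -> PriceTier) has no collider blocking it and no conditioned non-collider, so it is open.
Try {EmailOpen, StoreType}:
  P1: blocked at fork node EmailOpen ∈ conditioning set.
  P2: blocked at fork node EmailOpen ∈ conditioning set.
  P3: blocked at fork node EmailOpen ∈ conditioning set.
  P4: blocked at fork node StoreType ∈ conditioning set.
  P5: blocked at fork node StoreType ∈ conditioning set.
  P6: blocked at fork node StoreType ∈ conditioning set.
{EmailOpen, StoreType} contains no descendant of BrandLoyalty and blocks every backdoor path.
Every element of {EmailOpen, StoreType} is needed (dropping EmailOpen leaves P2 open; dropping StoreType leaves P5 open), so no proper subset is valid.
Among all size-2 subsets of the eligible variables, only {EmailOpen, StoreType} blocks every backdoor path, so it is the unique smallest valid adjustment set.

{EmailOpen, StoreType}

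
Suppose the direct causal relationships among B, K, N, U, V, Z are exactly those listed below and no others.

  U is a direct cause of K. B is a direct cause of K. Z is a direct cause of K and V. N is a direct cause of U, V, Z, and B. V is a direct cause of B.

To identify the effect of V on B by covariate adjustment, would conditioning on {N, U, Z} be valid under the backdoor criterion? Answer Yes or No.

Backdoor paths from V to B (paths whose first edge points into V):
  P1: V <- N -> Z -> K <- B
  P2: V <- N -> U -> K <- B
  P3: V <- N -> B
  P4: V <- Z <- N -> U -> K <- B
  P5: V <- Z <- N -> B
  P6: V <- Z -> K <- U <- N -> B
  P7: V <- Z -> K <- B
Condition 1 (no descendant of V in the set): holds — descendants of V are {B, K}; none are in {N, U, Z}.
Condition 2 (every backdoor path blocked by {N, U, Z}):
  P1: blocked at fork node N ∈ conditioning set.
  P2: blocked at fork node N ∈ conditioning set.
  P3: blocked at fork node N ∈ conditioning set.
  P4: blocked at chain node Z ∈ conditioning set.
  P5: blocked at chain node Z ∈ conditioning set.
  P6: blocked at fork node Z ∈ conditioning set.
  P7: blocked at fork node Z ∈ conditioning set.
{N, U, Z} satisfies the backdoor criterion.

Yes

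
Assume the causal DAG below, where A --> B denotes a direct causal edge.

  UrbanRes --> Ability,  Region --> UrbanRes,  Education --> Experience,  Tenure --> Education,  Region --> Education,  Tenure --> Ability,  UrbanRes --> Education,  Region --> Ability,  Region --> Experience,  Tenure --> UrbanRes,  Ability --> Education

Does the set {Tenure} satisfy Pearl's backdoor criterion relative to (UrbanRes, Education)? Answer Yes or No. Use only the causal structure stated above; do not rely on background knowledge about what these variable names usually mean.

Backdoor paths from UrbanRes to Education (paths whose first edge points into UrbanRes):
  P1: UrbanRes <- Region -> Ability <- Tenure -> Education
  P2: UrbanRes <- Region -> Ability -> Education
  P3: UrbanRes <- Region -> Education
  P4: UrbanRes <- Region -> Experience <- Education
  P5: UrbanRes <- Tenure -> Ability <- Region -> Education
  P6: UrbanRes <- Tenure -> Ability <- Region -> Experience <- Education
  P7: UrbanRes <- Tenure -> Ability -> Education
  P8: UrbanRes <- Tenure -> Education
Condition 1 (no descendant of UrbanRes in the set): holds — descendants of UrbanRes are {Ability, Education, Experience}; none are in {Tenure}.
Condition 2 (every backdoor path blocked by {Tenure}):
  P1: blocked at collider Ability (neither it nor any descendant is in the conditioning set).
  P2: open — no interior node is in the conditioning set.
  P3: open — no interior node is in the conditioning set.
  P4: blocked at collider Experience (neither it nor any descendant is in the conditioning set).
  P5: blocked at fork node Tenure ∈ conditioning set.
  P6: blocked at fork node Tenure ∈ conditioning set.
  P7: blocked at fork node Tenure ∈ conditioning set.
  P8: blocked at fork node Tenure ∈ conditioning set.
{Tenure} does not satisfy the backdoor criterion.

No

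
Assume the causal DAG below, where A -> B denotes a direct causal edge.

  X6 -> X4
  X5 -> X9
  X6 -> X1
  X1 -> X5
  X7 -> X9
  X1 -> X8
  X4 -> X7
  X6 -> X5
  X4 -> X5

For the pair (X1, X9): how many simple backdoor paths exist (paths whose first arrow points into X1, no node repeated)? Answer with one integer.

4

A backdoor path from X1 to X9 is any simple undirected path whose first edge points into X1 (i.e. leaves X1 via a parent).
Parents of X1: {X6}.
Enumerating:
  P1: X1 <- X6 -> X4 -> X7 -> X9
  P2: X1 <- X6 -> X4 -> X5 -> X9
  P3: X1 <- X6 -> X5 <- X4 -> X7 -> X9
  P4: X1 <- X6 -> X5 -> X9
That exhausts the simple backdoor paths. Count: 4.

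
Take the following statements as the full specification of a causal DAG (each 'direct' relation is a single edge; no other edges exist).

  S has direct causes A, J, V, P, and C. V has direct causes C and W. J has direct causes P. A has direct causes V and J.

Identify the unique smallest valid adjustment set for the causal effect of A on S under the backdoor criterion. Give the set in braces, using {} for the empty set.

Variables eligible for adjustment (non-descendants of A, excluding A and S): {C, J, P, V, W}.
Backdoor paths from A to S:
  P1: A <- J <- P -> S
  P2: A <- J -> S
  P3: A <- V <- C -> S
  P4: A <- V -> S
The empty set is not sufficient: P1 (A <- J <- P -> S) has no collider blocking it and no conditioned non-collider, so it is open.
Try {J, V}:
  P1: blocked at chain node J ∈ conditioning set.
  P2: blocked at fork node J ∈ conditioning set.
  P3: blocked at chain node V ∈ conditioning set.
  P4: blocked at fork node V ∈ conditioning set.
{J, V} contains no descendant of A and blocks every backdoor path.
Every element of {J, V} is needed (dropping J leaves P1 open; dropping V leaves P3 open), so no proper subset is valid.
Among all size-2 subsets of the eligible variables, only {J, V} blocks every backdoor path, so it is the unique smallest valid adjustment set.

{J, V}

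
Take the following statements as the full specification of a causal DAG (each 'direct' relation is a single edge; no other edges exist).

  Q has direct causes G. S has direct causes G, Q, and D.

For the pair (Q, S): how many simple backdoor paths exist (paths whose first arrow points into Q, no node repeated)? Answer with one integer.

A backdoor path from Q to S is any simple undirected path whose first edge points into Q (i.e. leaves Q via a parent).
Parents of Q: {G}.
Enumerating:
  P1: Q <- G -> S
That exhausts the simple backdoor paths. Count: 1.

1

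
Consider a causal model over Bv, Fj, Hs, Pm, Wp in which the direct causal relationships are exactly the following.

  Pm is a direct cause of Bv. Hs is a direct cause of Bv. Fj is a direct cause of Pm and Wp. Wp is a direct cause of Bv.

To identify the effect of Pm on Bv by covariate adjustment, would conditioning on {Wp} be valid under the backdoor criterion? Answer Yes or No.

Yes

Backdoor paths from Pm to Bv (paths whose first edge points into Pm):
  P1: Pm <- Fj -> Wp -> Bv
Condition 1 (no descendant of Pm in the set): holds — descendants of Pm are {Bv}; none are in {Wp}.
Condition 2 (every backdoor path blocked by {Wp}):
  P1: blocked at chain node Wp ∈ conditioning set.
{Wp} satisfies the backdoor criterion.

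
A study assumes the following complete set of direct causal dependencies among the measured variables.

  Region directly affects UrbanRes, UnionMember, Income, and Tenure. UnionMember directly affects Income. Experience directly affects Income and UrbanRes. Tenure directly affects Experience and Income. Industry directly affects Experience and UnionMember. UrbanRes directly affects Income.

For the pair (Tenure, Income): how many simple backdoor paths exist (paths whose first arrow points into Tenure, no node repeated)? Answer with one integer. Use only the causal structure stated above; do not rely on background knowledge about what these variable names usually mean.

A backdoor path from Tenure to Income is any simple undirected path whose first edge points into Tenure (i.e. leaves Tenure via a parent).
Parents of Tenure: {Region}.
Enumerating:
  P1: Tenure <- Region -> UnionMember <- Industry -> Experience -> UrbanRes -> Income
  P2: Tenure <- Region -> UnionMember <- Industry -> Experience -> Income
  P3: Tenure <- Region -> UnionMember -> Income
  P4: Tenure <- Region -> UrbanRes <- Experience <- Industry -> UnionMember -> Income
  P5: Tenure <- Region -> UrbanRes <- Experience -> Income
  P6: Tenure <- Region -> UrbanRes -> Income
  P7: Tenure <- Region -> Income
That exhausts the simple backdoor paths. Count: 7.

7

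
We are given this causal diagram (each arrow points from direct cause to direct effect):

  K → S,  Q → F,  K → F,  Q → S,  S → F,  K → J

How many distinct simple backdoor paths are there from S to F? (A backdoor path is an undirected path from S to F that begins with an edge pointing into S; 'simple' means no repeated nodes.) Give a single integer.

2

A backdoor path from S to F is any simple undirected path whose first edge points into S (i.e. leaves S via a parent).
Parents of S: {K, Q}.
Enumerating:
  P1: S <- K -> F
  P2: S <- Q -> F
That exhausts the simple backdoor paths. Count: 2.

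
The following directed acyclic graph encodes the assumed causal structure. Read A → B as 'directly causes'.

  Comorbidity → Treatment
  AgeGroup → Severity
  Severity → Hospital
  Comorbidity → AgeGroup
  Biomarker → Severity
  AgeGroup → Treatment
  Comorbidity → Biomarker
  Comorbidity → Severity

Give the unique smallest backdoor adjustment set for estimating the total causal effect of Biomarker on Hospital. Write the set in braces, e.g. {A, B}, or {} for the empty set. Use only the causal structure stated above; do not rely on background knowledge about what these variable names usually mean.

{Comorbidity}

Variables eligible for adjustment (non-descendants of Biomarker, excluding Biomarker and Hospital): {AgeGroup, Comorbidity, Treatment}.
Backdoor paths from Biomarker to Hospital:
  P1: Biomarker <- Comorbidity -> AgeGroup -> Severity -> Hospital
  P2: Biomarker <- Comorbidity -> Treatment <- AgeGroup -> Severity -> Hospital
  P3: Biomarker <- Comorbidity -> Severity -> Hospital
The empty set is not sufficient: P1 (Biomarker <- Comorbidity -> AgeGroup -> Severity -> Hospital) has no collider blocking it and no conditioned non-collider, so it is open.
Try {Comorbidity}:
  P1: blocked at fork node Comorbidity ∈ conditioning set.
  P2: blocked at fork node Comorbidity ∈ conditioning set.
  P3: blocked at fork node Comorbidity ∈ conditioning set.
{Comorbidity} contains no descendant of Biomarker and blocks every backdoor path.
No other singleton works — e.g. {AgeGroup} leaves P3 open — so {Comorbidity} is the unique smallest valid adjustment set.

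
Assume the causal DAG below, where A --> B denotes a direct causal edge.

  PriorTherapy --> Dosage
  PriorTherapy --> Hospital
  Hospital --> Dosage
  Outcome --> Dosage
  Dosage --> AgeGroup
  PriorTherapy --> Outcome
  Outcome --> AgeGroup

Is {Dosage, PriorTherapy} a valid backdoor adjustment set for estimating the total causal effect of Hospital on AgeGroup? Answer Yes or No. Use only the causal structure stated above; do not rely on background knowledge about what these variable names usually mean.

Backdoor paths from Hospital to AgeGroup (paths whose first edge points into Hospital):
  P1: Hospital <- PriorTherapy -> Outcome -> Dosage -> AgeGroup
  P2: Hospital <- PriorTherapy -> Outcome -> AgeGroup
  P3: Hospital <- PriorTherapy -> Dosage <- Outcome -> AgeGroup
  P4: Hospital <- PriorTherapy -> Dosage -> AgeGroup
Condition 1 (no descendant of Hospital in the set): FAILS — Dosage is a descendant of Hospital.
Condition 2 (every backdoor path blocked by {Dosage, PriorTherapy}):
  P1: blocked at fork node PriorTherapy ∈ conditioning set.
  P2: blocked at fork node PriorTherapy ∈ conditioning set.
  P3: blocked at fork node PriorTherapy ∈ conditioning set.
  P4: blocked at fork node PriorTherapy ∈ conditioning set.
{Dosage, PriorTherapy} does not satisfy the backdoor criterion.

No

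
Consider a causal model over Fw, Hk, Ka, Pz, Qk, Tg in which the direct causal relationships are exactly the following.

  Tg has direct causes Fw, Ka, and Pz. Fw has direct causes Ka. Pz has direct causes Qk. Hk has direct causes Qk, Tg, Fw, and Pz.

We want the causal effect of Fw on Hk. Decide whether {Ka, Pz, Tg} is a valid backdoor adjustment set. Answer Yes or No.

Backdoor paths from Fw to Hk (paths whose first edge points into Fw):
  P1: Fw <- Ka -> Tg <- Pz <- Qk -> Hk
  P2: Fw <- Ka -> Tg <- Pz -> Hk
  P3: Fw <- Ka -> Tg -> Hk
Condition 1 (no descendant of Fw in the set): FAILS — Tg is a descendant of Fw.
Condition 2 (every backdoor path blocked by {Ka, Pz, Tg}):
  P1: blocked at fork node Ka ∈ conditioning set.
  P2: blocked at fork node Ka ∈ conditioning set.
  P3: blocked at fork node Ka ∈ conditioning set.
{Ka, Pz, Tg} does not satisfy the backdoor criterion.

No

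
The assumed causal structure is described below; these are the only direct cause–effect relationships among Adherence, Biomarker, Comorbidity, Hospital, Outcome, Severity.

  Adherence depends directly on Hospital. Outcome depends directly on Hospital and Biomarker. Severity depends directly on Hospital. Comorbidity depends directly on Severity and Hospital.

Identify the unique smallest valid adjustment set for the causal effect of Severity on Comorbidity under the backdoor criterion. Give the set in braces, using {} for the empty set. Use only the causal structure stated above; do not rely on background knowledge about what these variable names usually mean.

Variables eligible for adjustment (non-descendants of Severity, excluding Severity and Comorbidity): {Adherence, Biomarker, Hospital, Outcome}.
Backdoor paths from Severity to Comorbidity:
  P1: Severity <- Hospital -> Comorbidity
The empty set is not sufficient: P1 (Severity <- Hospital -> Comorbidity) has no collider blocking it and no conditioned non-collider, so it is open.
Try {Hospital}:
  P1: blocked at fork node Hospital ∈ conditioning set.
{Hospital} contains no descendant of Severity and blocks every backdoor path.
No other singleton works — e.g. {Biomarker} leaves P1 open — so {Hospital} is the unique smallest valid adjustment set.

{Hospital}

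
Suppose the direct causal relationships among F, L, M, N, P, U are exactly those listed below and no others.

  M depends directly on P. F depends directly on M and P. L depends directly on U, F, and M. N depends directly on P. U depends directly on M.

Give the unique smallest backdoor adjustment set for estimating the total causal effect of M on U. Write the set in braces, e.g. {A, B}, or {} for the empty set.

{}

Variables eligible for adjustment (non-descendants of M, excluding M and U): {N, P}.
Backdoor paths from M to U:
  P1: M <- P -> F -> L <- U
Each backdoor path contains an unconditioned collider, so every path is already blocked with the empty conditioning set:
  P1: blocked at collider L (neither it nor any descendant is in the conditioning set).
The empty set is therefore the unique smallest valid set.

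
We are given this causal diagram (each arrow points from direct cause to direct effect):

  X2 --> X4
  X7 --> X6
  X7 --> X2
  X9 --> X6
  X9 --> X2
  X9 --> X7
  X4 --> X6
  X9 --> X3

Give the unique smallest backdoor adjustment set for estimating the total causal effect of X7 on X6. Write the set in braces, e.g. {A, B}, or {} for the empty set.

Variables eligible for adjustment (non-descendants of X7, excluding X7 and X6): {X3, X9}.
Backdoor paths from X7 to X6:
  P1: X7 <- X9 -> X2 -> X4 -> X6
  P2: X7 <- X9 -> X6
The empty set is not sufficient: P1 (X7 <- X9 -> X2 -> X4 -> X6) has no collider blocking it and no conditioned non-collider, so it is open.
Try {X9}:
  P1: blocked at fork node X9 ∈ conditioning set.
  P2: blocked at fork node X9 ∈ conditioning set.
{X9} contains no descendant of X7 and blocks every backdoor path.
No other singleton works — e.g. {X3} leaves P1 open — so {X9} is the unique smallest valid adjustment set.

{X9}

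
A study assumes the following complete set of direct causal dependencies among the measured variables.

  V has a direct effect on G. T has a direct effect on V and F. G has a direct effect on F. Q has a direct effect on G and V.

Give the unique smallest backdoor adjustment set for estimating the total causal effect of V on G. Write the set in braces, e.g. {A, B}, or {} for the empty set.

Variables eligible for adjustment (non-descendants of V, excluding V and G): {Q, T}.
Backdoor paths from V to G:
  P1: V <- Q -> G
  P2: V <- T -> F <- G
The empty set is not sufficient: P1 (V <- Q -> G) has no collider blocking it and no conditioned non-collider, so it is open.
Try {Q}:
  P1: blocked at fork node Q ∈ conditioning set.
  P2: blocked at collider F (neither it nor any descendant is in the conditioning set).
{Q} contains no descendant of V and blocks every backdoor path.
No other singleton works — e.g. {T} leaves P1 open — so {Q} is the unique smallest valid adjustment set.

{Q}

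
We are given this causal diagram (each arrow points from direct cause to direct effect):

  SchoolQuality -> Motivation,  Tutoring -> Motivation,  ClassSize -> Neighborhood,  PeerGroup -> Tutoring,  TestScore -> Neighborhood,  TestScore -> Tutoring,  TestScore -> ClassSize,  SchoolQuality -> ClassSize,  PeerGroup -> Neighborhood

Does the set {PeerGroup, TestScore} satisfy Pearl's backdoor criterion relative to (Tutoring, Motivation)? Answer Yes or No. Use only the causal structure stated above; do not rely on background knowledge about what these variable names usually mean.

Yes

Backdoor paths from Tutoring to Motivation (paths whose first edge points into Tutoring):
  P1: Tutoring <- TestScore -> ClassSize <- SchoolQuality -> Motivation
  P2: Tutoring <- TestScore -> Neighborhood <- ClassSize <- SchoolQuality -> Motivation
  P3: Tutoring <- PeerGroup -> Neighborhood <- TestScore -> ClassSize <- SchoolQuality -> Motivation
  P4: Tutoring <- PeerGroup -> Neighborhood <- ClassSize <- SchoolQuality -> Motivation
Condition 1 (no descendant of Tutoring in the set): holds — descendants of Tutoring are {Motivation}; none are in {PeerGroup, TestScore}.
Condition 2 (every backdoor path blocked by {PeerGroup, TestScore}):
  P1: blocked at fork node TestScore ∈ conditioning set.
  P2: blocked at fork node TestScore ∈ conditioning set.
  P3: blocked at fork node PeerGroup ∈ conditioning set.
  P4: blocked at fork node PeerGroup ∈ conditioning set.
{PeerGroup, TestScore} satisfies the backdoor criterion.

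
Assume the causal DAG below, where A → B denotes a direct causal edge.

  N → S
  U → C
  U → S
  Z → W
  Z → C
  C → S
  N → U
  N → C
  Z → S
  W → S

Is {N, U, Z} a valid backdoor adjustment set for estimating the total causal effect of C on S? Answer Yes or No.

Yes

Backdoor paths from C to S (paths whose first edge points into C):
  P1: C <- N -> U -> S
  P2: C <- N -> S
  P3: C <- Z -> W -> S
  P4: C <- Z -> S
  P5: C <- U <- N -> S
  P6: C <- U -> S
Condition 1 (no descendant of C in the set): holds — descendants of C are {S}; none are in {N, U, Z}.
Condition 2 (every backdoor path blocked by {N, U, Z}):
  P1: blocked at fork node N ∈ conditioning set.
  P2: blocked at fork node N ∈ conditioning set.
  P3: blocked at fork node Z ∈ conditioning set.
  P4: blocked at fork node Z ∈ conditioning set.
  P5: blocked at chain node U ∈ conditioning set.
  P6: blocked at fork node U ∈ conditioning set.
{N, U, Z} satisfies the backdoor criterion.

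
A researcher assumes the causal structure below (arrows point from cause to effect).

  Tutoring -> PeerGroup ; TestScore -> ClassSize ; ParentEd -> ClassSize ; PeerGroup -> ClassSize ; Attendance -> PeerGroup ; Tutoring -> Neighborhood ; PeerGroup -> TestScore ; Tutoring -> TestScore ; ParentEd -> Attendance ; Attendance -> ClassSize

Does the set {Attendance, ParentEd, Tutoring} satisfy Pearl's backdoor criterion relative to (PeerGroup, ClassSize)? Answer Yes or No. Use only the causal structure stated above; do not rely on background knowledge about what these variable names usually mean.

Backdoor paths from PeerGroup to ClassSize (paths whose first edge points into PeerGroup):
  P1: PeerGroup <- Tutoring -> TestScore -> ClassSize
  P2: PeerGroup <- Attendance <- ParentEd -> ClassSize
  P3: PeerGroup <- Attendance -> ClassSize
Condition 1 (no descendant of PeerGroup in the set): holds — descendants of PeerGroup are {ClassSize, TestScore}; none are in {Attendance, ParentEd, Tutoring}.
Condition 2 (every backdoor path blocked by {Attendance, ParentEd, Tutoring}):
  P1: blocked at fork node Tutoring ∈ conditioning set.
  P2: blocked at chain node Attendance ∈ conditioning set.
  P3: blocked at fork node Attendance ∈ conditioning set.
{Attendance, ParentEd, Tutoring} satisfies the backdoor criterion.

Yes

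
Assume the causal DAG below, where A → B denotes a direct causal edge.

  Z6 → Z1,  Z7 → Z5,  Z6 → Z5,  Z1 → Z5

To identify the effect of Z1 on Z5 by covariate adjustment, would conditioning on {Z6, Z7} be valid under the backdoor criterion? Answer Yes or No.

Backdoor paths from Z1 to Z5 (paths whose first edge points into Z1):
  P1: Z1 <- Z6 -> Z5
Condition 1 (no descendant of Z1 in the set): holds — descendants of Z1 are {Z5}; none are in {Z6, Z7}.
Condition 2 (every backdoor path blocked by {Z6, Z7}):
  P1: blocked at fork node Z6 ∈ conditioning set.
{Z6, Z7} satisfies the backdoor criterion.

Yes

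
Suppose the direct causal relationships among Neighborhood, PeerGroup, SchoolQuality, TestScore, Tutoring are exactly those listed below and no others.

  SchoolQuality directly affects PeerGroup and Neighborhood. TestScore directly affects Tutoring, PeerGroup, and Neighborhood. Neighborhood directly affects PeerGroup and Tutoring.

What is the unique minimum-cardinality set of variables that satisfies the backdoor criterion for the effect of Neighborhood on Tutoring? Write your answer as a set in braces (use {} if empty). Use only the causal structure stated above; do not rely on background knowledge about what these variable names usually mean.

Variables eligible for adjustment (non-descendants of Neighborhood, excluding Neighborhood and Tutoring): {SchoolQuality, TestScore}.
Backdoor paths from Neighborhood to Tutoring:
  P1: Neighborhood <- TestScore -> Tutoring
  P2: Neighborhood <- SchoolQuality -> PeerGroup <- TestScore -> Tutoring
The empty set is not sufficient: P1 (Neighborhood <- TestScore -> Tutoring) has no collider blocking it and no conditioned non-collider, so it is open.
Try {TestScore}:
  P1: blocked at fork node TestScore ∈ conditioning set.
  P2: blocked at collider PeerGroup (neither it nor any descendant is in the conditioning set).
{TestScore} contains no descendant of Neighborhood and blocks every backdoor path.
No other singleton works — e.g. {SchoolQuality} leaves P1 open — so {TestScore} is the unique smallest valid adjustment set.

{TestScore}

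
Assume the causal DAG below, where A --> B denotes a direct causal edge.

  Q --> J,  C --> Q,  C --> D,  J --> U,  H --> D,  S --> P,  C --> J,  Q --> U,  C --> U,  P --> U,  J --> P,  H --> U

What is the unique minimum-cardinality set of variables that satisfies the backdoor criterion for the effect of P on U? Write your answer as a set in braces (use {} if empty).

{J}

Variables eligible for adjustment (non-descendants of P, excluding P and U): {C, D, H, J, Q, S}.
Backdoor paths from P to U:
  P1: P <- J <- C -> Q -> U
  P2: P <- J <- C -> D <- H -> U
  P3: P <- J <- C -> U
  P4: P <- J <- Q <- C -> D <- H -> U
  P5: P <- J <- Q <- C -> U
  P6: P <- J <- Q -> U
  P7: P <- J -> U
The empty set is not sufficient: P1 (P <- J <- C -> Q -> U) has no collider blocking it and no conditioned non-collider, so it is open.
Try {J}:
  P1: blocked at chain node J ∈ conditioning set.
  P2: blocked at chain node J ∈ conditioning set.
  P3: blocked at chain node J ∈ conditioning set.
  P4: blocked at chain node J ∈ conditioning set.
  P5: blocked at chain node J ∈ conditioning set.
  P6: blocked at chain node J ∈ conditioning set.
  P7: blocked at fork node J ∈ conditioning set.
{J} contains no descendant of P and blocks every backdoor path.
No other singleton works — e.g. {C} leaves P6 open — so {J} is the unique smallest valid adjustment set.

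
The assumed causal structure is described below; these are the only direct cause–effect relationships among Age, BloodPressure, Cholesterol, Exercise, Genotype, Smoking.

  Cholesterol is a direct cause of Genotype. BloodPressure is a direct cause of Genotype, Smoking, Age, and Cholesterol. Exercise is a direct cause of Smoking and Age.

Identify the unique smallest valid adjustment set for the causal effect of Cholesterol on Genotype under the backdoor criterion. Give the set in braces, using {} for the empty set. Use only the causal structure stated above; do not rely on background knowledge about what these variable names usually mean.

Variables eligible for adjustment (non-descendants of Cholesterol, excluding Cholesterol and Genotype): {Age, BloodPressure, Exercise, Smoking}.
Backdoor paths from Cholesterol to Genotype:
  P1: Cholesterol <- BloodPressure -> Genotype
The empty set is not sufficient: P1 (Cholesterol <- BloodPressure -> Genotype) has no collider blocking it and no conditioned non-collider, so it is open.
Try {BloodPressure}:
  P1: blocked at fork node BloodPressure ∈ conditioning set.
{BloodPressure} contains no descendant of Cholesterol and blocks every backdoor path.
No other singleton works — e.g. {Exercise} leaves P1 open — so {BloodPressure} is the unique smallest valid adjustment set.

{BloodPressure}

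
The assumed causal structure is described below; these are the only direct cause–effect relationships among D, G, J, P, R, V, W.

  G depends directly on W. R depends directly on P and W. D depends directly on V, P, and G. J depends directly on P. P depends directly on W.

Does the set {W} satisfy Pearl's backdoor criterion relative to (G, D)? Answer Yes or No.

Backdoor paths from G to D (paths whose first edge points into G):
  P1: G <- W -> P -> D
  P2: G <- W -> R <- P -> D
Condition 1 (no descendant of G in the set): holds — descendants of G are {D}; none are in {W}.
Condition 2 (every backdoor path blocked by {W}):
  P1: blocked at fork node W ∈ conditioning set.
  P2: blocked at fork node W ∈ conditioning set.
{W} satisfies the backdoor criterion.

Yes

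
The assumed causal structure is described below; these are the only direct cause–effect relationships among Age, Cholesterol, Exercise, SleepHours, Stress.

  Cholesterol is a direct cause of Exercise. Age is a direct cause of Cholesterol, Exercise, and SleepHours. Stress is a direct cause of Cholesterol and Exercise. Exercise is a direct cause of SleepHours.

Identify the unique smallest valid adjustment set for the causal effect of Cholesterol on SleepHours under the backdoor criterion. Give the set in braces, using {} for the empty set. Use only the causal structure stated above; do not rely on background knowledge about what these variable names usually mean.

{Age, Stress}

Variables eligible for adjustment (non-descendants of Cholesterol, excluding Cholesterol and SleepHours): {Age, Stress}.
Backdoor paths from Cholesterol to SleepHours:
  P1: Cholesterol <- Stress -> Exercise <- Age -> SleepHours
  P2: Cholesterol <- Stress -> Exercise -> SleepHours
  P3: Cholesterol <- Age -> Exercise -> SleepHours
  P4: Cholesterol <- Age -> SleepHours
The empty set is not sufficient: P2 (Cholesterol <- Stress -> Exercise -> SleepHours) has no collider blocking it and no conditioned non-collider, so it is open.
Try {Age, Stress}:
  P1: blocked at fork node Stress ∈ conditioning set.
  P2: blocked at fork node Stress ∈ conditioning set.
  P3: blocked at fork node Age ∈ conditioning set.
  P4: blocked at fork node Age ∈ conditioning set.
{Age, Stress} contains no descendant of Cholesterol and blocks every backdoor path.
Every element of {Age, Stress} is needed (dropping Age leaves P3 open; dropping Stress leaves P2 open), so no proper subset is valid.
Among all size-2 subsets of the eligible variables, only {Age, Stress} blocks every backdoor path, so it is the unique smallest valid adjustment set.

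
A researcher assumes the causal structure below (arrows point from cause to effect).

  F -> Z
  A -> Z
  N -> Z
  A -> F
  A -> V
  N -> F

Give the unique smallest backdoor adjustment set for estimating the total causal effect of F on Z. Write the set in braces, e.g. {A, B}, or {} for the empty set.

Variables eligible for adjustment (non-descendants of F, excluding F and Z): {A, N, V}.
Backdoor paths from F to Z:
  P1: F <- A -> Z
  P2: F <- N -> Z
The empty set is not sufficient: P1 (F <- A -> Z) has no collider blocking it and no conditioned non-collider, so it is open.
Try {A, N}:
  P1: blocked at fork node A ∈ conditioning set.
  P2: blocked at fork node N ∈ conditioning set.
{A, N} contains no descendant of F and blocks every backdoor path.
Every element of {A, N} is needed (dropping A leaves P1 open; dropping N leaves P2 open), so no proper subset is valid.
Among all size-2 subsets of the eligible variables, only {A, N} blocks every backdoor path, so it is the unique smallest valid adjustment set.

{A, N}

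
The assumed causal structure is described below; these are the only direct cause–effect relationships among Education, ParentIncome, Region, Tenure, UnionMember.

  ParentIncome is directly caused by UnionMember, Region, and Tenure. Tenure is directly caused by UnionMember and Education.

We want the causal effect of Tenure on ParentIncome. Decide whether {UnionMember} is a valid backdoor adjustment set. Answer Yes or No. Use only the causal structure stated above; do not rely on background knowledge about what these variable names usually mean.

Backdoor paths from Tenure to ParentIncome (paths whose first edge points into Tenure):
  P1: Tenure <- UnionMember -> ParentIncome
Condition 1 (no descendant of Tenure in the set): holds — descendants of Tenure are {ParentIncome}; none are in {UnionMember}.
Condition 2 (every backdoor path blocked by {UnionMember}):
  P1: blocked at fork node UnionMember ∈ conditioning set.
{UnionMember} satisfies the backdoor criterion.

Yes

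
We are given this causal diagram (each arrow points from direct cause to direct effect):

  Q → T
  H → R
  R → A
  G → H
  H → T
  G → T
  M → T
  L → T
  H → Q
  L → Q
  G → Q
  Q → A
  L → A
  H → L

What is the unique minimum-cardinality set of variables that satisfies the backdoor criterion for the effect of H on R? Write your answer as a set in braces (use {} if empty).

Variables eligible for adjustment (non-descendants of H, excluding H and R): {G, M}.
Backdoor paths from H to R:
  P1: H <- G -> Q <- L -> A <- R
  P2: H <- G -> Q -> T <- L -> A <- R
  P3: H <- G -> Q -> A <- R
  P4: H <- G -> T <- L -> Q -> A <- R
  P5: H <- G -> T <- L -> A <- R
  P6: H <- G -> T <- Q <- L -> A <- R
  P7: H <- G -> T <- Q -> A <- R
Each backdoor path contains an unconditioned collider, so every path is already blocked with the empty conditioning set:
  P1: blocked at collider Q (neither it nor any descendant is in the conditioning set).
  P2: blocked at collider T (neither it nor any descendant is in the conditioning set).
  P3: blocked at collider A (neither it nor any descendant is in the conditioning set).
  P4: blocked at collider T (neither it nor any descendant is in the conditioning set).
  P5: blocked at collider T (neither it nor any descendant is in the conditioning set).
  P6: blocked at collider T (neither it nor any descendant is in the conditioning set).
  P7: blocked at collider T (neither it nor any descendant is in the conditioning set).
The empty set is therefore the unique smallest valid set.

{}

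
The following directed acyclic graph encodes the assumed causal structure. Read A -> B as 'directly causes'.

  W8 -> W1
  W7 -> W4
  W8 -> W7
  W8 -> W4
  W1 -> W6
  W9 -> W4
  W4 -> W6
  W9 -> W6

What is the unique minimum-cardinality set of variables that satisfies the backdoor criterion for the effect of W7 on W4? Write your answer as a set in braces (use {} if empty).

Variables eligible for adjustment (non-descendants of W7, excluding W7 and W4): {W1, W8, W9}.
Backdoor paths from W7 to W4:
  P1: W7 <- W8 -> W1 -> W6 <- W9 -> W4
  P2: W7 <- W8 -> W1 -> W6 <- W4
  P3: W7 <- W8 -> W4
The empty set is not sufficient: P3 (W7 <- W8 -> W4) has no collider blocking it and no conditioned non-collider, so it is open.
Try {W8}:
  P1: blocked at fork node W8 ∈ conditioning set.
  P2: blocked at fork node W8 ∈ conditioning set.
  P3: blocked at fork node W8 ∈ conditioning set.
{W8} contains no descendant of W7 and blocks every backdoor path.
No other singleton works — e.g. {W9} leaves P3 open — so {W8} is the unique smallest valid adjustment set.

{W8}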